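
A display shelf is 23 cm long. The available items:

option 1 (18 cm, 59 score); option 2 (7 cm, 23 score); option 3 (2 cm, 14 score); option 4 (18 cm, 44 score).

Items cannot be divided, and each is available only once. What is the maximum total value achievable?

Check high-value combinations within 23 cm:
- option 1+option 3: length 18+2=20, value 59+14=73
- option 1: length 18, value 59
- option 3+option 4: length 2+18=20, value 14+44=58
Best: 73 score.

73 score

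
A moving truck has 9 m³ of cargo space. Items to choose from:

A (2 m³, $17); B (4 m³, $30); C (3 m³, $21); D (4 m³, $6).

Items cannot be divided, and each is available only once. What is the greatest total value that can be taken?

$68

Check high-value combinations within 9 m³:
- A+B+C: volume 2+4+3=9, value 17+30+21=68
- B+C: volume 4+3=7, value 30+21=51
- A+B: volume 2+4=6, value 17+30=47
Best: $68.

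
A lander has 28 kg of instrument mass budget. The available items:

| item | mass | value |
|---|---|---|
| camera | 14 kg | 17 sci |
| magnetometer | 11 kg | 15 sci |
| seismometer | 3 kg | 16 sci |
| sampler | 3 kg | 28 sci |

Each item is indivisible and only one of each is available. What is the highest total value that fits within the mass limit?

Check high-value combinations within 28 kg:
- camera+seismometer+sampler: mass 14+3+3=20, value 17+16+28=61
- camera+magnetometer+sampler: mass 14+11+3=28, value 17+15+28=60
- magnetometer+seismometer+sampler: mass 11+3+3=17, value 15+16+28=59
- camera+magnetometer+seismometer: mass 14+11+3=28, value 17+15+16=48
- camera+sampler: mass 14+3=17, value 17+28=45
Best: 61 sci.

61 sci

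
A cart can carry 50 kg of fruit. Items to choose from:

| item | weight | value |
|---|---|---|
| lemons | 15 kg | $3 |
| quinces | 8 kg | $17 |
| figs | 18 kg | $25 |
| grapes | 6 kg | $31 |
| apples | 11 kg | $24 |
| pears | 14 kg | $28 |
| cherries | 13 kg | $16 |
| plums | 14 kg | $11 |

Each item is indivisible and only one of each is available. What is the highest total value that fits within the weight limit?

Check high-value combinations within 50 kg:
- figs+grapes+apples+pears: weight 18+6+11+14=49, value 25+31+24+28=108
- quinces+figs+grapes+pears: weight 8+18+6+14=46, value 17+25+31+28=101
- quinces+grapes+apples+pears: weight 8+6+11+14=39, value 17+31+24+28=100
- grapes+apples+pears+cherries: weight 6+11+14+13=44, value 31+24+28+16=99
- quinces+figs+grapes+apples: weight 8+18+6+11=43, value 17+25+31+24=97
Best: $108.

$108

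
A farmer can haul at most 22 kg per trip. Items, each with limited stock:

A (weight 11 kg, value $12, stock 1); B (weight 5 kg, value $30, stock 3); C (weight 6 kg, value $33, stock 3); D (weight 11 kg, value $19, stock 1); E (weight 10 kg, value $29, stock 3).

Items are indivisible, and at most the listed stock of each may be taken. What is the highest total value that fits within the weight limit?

Best selections within weight 22 and stock limits:
- 2×B + 2×C: weight 22, value 126
- 3×B + 1×C: weight 21, value 123
- 3×C: weight 18, value 99
Best: $126.

$126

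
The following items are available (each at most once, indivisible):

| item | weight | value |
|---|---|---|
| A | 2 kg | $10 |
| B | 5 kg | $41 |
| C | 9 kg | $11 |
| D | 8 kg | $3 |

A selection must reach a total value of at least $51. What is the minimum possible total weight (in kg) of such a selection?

7

Subsets with value ≥ 51, sorted by total weight:
- A+B: weight 7, value 51
- B+C: weight 14, value 52
- A+B+D: weight 15, value 54
Minimum weight: 7 kg.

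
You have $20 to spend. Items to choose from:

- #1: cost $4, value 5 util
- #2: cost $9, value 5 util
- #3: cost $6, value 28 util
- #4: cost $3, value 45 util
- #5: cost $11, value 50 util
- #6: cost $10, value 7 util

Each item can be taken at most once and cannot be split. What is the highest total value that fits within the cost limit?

Check high-value combinations within $20:
- #3+#4+#5: cost 6+3+11=20, value 28+45+50=123
- #1+#4+#5: cost 4+3+11=18, value 5+45+50=100
- #4+#5: cost 3+11=14, value 45+50=95
Best: 123 util.

123 util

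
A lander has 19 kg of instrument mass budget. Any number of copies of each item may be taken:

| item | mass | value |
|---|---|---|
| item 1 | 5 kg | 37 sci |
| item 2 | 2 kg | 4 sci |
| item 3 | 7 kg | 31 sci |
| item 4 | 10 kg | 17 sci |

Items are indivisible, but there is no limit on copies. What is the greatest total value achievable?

Best value-per-unit is item 1 at 37/5; filling with it alone gives 3×37 = 111.
Optimal mix: 3×item 1 + 2×item 2 → mass 19, value 119.

119 sci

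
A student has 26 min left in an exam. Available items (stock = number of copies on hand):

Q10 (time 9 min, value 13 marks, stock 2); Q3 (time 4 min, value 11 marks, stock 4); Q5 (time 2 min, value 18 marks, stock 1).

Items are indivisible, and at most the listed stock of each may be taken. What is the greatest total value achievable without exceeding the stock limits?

64 marks

Top feasible selections:
- 1×Q10 + 3×Q3 + 1×Q5: time 23, value 64
- 4×Q3 + 1×Q5: time 18, value 62
- 1×Q10 + 4×Q3: time 25, value 57
- 2×Q10 + 1×Q3 + 1×Q5: time 24, value 55
Best: 64 marks.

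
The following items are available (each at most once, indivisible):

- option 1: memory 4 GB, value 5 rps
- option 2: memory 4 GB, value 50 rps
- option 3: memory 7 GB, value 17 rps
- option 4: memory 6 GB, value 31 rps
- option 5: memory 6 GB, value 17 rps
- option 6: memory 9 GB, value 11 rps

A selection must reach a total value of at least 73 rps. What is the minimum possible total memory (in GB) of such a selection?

Subsets with value ≥ 73, sorted by total memory:
- option 2+option 4: memory 10, value 81
- option 1+option 2+option 4: memory 14, value 86
Minimum memory: 10 GB.

10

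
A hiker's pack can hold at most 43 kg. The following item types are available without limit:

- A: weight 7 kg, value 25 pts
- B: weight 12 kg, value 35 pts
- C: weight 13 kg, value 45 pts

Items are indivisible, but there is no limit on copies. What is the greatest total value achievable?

150 pts

Best value-per-unit is A at 25/7, and filling with it alone uses weight 6×7=42. No mix of the others beats 6×25 = 150.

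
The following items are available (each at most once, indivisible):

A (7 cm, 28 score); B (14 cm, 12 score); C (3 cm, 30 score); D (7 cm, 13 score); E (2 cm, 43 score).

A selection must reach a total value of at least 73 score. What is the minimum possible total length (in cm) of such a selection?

5

Subsets with value ≥ 73, sorted by total length:
- C+E: length 5, value 73
- A+C+E: length 12, value 101
Minimum length: 5 cm.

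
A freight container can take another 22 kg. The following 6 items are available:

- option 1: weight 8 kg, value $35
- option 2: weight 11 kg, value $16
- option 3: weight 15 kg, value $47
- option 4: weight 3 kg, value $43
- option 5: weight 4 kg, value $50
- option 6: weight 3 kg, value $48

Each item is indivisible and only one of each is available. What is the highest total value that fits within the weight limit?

Check high-value combinations within 22 kg:
- option 1+option 4+option 5+option 6: weight 8+3+4+3=18, value 35+43+50+48=176
- option 2+option 4+option 5+option 6: weight 11+3+4+3=21, value 16+43+50+48=157
- option 3+option 5+option 6: weight 15+4+3=22, value 47+50+48=145
Best: $176.

$176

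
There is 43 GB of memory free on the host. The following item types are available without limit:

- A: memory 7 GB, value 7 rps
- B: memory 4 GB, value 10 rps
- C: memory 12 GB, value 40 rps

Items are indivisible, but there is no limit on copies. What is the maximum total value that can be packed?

Best value-per-unit is C at 40/12; filling with it alone gives 3×40 = 120.
Optimal mix: 1×B + 3×C → memory 40, value 130.

130 rps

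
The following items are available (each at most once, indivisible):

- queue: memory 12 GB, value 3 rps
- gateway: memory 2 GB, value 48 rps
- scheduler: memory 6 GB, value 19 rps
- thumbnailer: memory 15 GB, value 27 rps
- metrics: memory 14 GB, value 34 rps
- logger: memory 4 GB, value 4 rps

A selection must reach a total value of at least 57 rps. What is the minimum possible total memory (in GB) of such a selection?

Subsets with value ≥ 57, sorted by total memory:
- gateway+scheduler: memory 8, value 67
- gateway+scheduler+logger: memory 12, value 71
- gateway+metrics: memory 16, value 82
Minimum memory: 8 GB.

8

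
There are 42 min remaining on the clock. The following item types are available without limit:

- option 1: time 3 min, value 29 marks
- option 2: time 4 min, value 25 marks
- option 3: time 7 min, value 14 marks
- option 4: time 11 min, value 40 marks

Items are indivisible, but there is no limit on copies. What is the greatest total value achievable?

Best value-per-unit is option 1 at 29/3, and filling with it alone uses time 14×3=42. No mix of the others beats 14×29 = 406.

406 marks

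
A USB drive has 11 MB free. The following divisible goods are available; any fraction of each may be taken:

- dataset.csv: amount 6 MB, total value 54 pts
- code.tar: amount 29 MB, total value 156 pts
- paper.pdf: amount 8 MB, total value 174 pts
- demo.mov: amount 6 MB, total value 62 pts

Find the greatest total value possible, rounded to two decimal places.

Take in order of value per unit:
- paper.pdf (174/8 per unit): all 8 → value 174, running total 174.00
- demo.mov (62/6 per unit): 3 of 6 → value 3×62/6 = 31.0000, running total 205.00
Total 205.00.

205.00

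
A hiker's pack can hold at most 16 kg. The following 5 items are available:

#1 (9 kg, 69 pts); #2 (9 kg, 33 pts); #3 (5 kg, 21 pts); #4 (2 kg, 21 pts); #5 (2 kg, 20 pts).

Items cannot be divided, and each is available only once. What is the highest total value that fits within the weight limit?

111 pts

Check high-value combinations within 16 kg:
- #1+#3+#4: weight 9+5+2=16, value 69+21+21=111
- #1+#4+#5: weight 9+2+2=13, value 69+21+20=110
- #1+#3+#5: weight 9+5+2=16, value 69+21+20=110
Best: 111 pts.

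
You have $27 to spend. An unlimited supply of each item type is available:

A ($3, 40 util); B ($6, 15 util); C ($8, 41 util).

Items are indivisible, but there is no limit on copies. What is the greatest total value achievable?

360 util

Best value-per-unit is A at 40/3, and filling with it alone uses cost 9×3=27. No mix of the others beats 9×40 = 360.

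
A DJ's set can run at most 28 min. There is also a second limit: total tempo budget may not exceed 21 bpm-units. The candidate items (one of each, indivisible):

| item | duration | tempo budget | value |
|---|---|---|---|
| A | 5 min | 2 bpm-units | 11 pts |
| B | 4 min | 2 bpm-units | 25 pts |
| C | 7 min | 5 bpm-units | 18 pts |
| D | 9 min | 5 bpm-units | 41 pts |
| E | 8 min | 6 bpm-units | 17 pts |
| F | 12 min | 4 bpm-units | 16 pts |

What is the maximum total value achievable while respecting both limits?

Feasible sets respecting both limits:
- B+C+D+E: duration 28, tempo budget 18, value 101
- A+B+C+D: duration 25, tempo budget 14, value 95
- A+B+D+E: duration 26, tempo budget 15, value 94
Best: 101 pts.

101 pts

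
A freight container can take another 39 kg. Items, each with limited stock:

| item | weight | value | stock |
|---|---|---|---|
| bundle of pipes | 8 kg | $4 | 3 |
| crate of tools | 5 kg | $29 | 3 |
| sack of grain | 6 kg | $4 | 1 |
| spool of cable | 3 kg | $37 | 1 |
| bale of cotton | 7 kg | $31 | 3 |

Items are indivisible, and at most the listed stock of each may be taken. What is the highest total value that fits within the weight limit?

Top feasible selections:
- 3×crate of tools + 1×spool of cable + 3×bale of cotton: weight 39, value 217
- 3×crate of tools + 1×sack of grain + 1×spool of cable + 2×bale of cotton: weight 38, value 190
- 2×crate of tools + 1×spool of cable + 3×bale of cotton: weight 34, value 188
- 3×crate of tools + 1×spool of cable + 2×bale of cotton: weight 32, value 186
Best: $217.

$217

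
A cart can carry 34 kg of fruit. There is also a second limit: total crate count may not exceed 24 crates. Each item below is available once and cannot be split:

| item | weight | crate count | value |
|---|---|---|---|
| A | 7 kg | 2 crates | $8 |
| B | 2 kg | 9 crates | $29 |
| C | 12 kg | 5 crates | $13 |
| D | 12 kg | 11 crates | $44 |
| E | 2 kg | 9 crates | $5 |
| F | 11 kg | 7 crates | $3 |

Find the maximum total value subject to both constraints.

Feasible sets respecting both limits:
- A+B+D: weight 21, crate count 22, value 81
- B+D: weight 14, crate count 20, value 73
- A+C+D: weight 31, crate count 18, value 65
- C+D: weight 24, crate count 16, value 57
Best: $81.

$81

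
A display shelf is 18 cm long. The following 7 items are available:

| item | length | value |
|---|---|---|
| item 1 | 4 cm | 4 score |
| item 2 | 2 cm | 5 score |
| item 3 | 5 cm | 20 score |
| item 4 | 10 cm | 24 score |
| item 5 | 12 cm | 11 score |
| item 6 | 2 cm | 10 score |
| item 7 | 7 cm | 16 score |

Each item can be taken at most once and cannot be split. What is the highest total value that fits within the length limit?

Check high-value combinations within 18 cm:
- item 3+item 4+item 6: length 5+10+2=17, value 20+24+10=54
- item 2+item 3+item 6+item 7: length 2+5+2+7=16, value 5+20+10+16=51
- item 1+item 3+item 6+item 7: length 4+5+2+7=18, value 4+20+10+16=50
Best: 54 score.

54 score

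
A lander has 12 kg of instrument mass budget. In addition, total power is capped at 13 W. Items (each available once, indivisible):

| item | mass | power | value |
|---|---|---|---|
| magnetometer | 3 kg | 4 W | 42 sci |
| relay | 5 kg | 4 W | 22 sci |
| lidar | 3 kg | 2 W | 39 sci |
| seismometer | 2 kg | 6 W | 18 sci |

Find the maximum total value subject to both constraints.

103 sci

Feasible sets respecting both limits:
- magnetometer+relay+lidar: mass 11, power 10, value 103
- magnetometer+lidar+seismometer: mass 8, power 12, value 99
- magnetometer+lidar: mass 6, power 6, value 81
Best: 103 sci.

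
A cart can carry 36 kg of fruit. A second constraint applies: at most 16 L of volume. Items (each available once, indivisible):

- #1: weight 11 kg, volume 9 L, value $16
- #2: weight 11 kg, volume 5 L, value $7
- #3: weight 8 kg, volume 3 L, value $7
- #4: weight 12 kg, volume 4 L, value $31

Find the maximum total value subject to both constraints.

Feasible sets respecting both limits:
- #1+#3+#4: weight 31, volume 16, value 54
- #1+#4: weight 23, volume 13, value 47
- #2+#3+#4: weight 31, volume 12, value 45
- #2+#4: weight 23, volume 9, value 38
Best: $54.

$54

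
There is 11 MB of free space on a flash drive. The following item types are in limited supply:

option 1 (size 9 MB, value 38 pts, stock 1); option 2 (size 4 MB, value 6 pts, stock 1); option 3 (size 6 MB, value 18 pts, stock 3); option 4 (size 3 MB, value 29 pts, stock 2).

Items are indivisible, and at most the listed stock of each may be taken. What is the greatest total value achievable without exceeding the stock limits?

Top feasible selections:
- 1×option 2 + 2×option 4: size 10, value 64
- 2×option 4: size 6, value 58
- 1×option 3 + 1×option 4: size 9, value 47
- 1×option 1: size 9, value 38
Best: 64 pts.

64 pts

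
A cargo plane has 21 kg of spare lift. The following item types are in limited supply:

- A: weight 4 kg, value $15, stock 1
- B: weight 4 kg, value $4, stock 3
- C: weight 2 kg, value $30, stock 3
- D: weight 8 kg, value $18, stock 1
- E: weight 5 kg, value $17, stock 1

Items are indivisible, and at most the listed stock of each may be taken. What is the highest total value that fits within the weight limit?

$126

Best selections within weight 21 and stock limits:
- 1×A + 1×B + 3×C + 1×E: weight 19, value 126
- 3×C + 1×D + 1×E: weight 19, value 125
- 1×A + 3×C + 1×D: weight 18, value 123
- 1×A + 3×C + 1×E: weight 15, value 122
Best: $126.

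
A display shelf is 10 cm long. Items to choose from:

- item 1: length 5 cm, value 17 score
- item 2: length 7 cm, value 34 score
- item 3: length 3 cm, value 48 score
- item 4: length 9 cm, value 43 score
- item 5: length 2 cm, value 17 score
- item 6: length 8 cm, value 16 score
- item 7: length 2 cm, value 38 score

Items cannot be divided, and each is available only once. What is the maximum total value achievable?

103 score

Check high-value combinations within 10 cm:
- item 3+item 5+item 7: length 3+2+2=7, value 48+17+38=103
- item 1+item 3+item 7: length 5+3+2=10, value 17+48+38=103
- item 3+item 7: length 3+2=5, value 48+38=86
- item 2+item 3: length 7+3=10, value 34+48=82
Best: 103 score.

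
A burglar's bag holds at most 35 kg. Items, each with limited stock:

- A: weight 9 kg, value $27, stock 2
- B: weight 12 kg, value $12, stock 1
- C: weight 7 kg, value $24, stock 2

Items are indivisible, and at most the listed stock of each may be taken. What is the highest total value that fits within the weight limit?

Best selections within weight 35 and stock limits:
- 2×A + 2×C: weight 32, value 102
- 1×A + 1×B + 2×C: weight 35, value 87
- 2×A + 1×C: weight 25, value 78
Best: $102.

$102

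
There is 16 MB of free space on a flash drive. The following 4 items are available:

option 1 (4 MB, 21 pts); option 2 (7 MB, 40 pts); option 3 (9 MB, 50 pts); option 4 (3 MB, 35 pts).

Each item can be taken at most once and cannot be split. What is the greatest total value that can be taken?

106 pts

This is a 0/1 knapsack; check combinations near the capacity.
- option 1+option 3+option 4: size 4+9+3=16, value 21+50+35=106
- option 1+option 2+option 4: size 4+7+3=14, value 21+40+35=96
- option 2+option 3: size 7+9=16, value 40+50=90
Best: 106 pts.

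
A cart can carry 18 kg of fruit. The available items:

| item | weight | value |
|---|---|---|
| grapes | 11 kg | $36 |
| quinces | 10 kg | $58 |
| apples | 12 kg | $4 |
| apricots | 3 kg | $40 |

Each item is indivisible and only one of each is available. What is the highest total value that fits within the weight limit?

$98

Check high-value combinations within 18 kg:
- quinces+apricots: weight 10+3=13, value 58+40=98
- grapes+apricots: weight 11+3=14, value 36+40=76
- quinces: weight 10, value 58
- apples+apricots: weight 12+3=15, value 4+40=44
- apricots: weight 3, value 40
Best: $98.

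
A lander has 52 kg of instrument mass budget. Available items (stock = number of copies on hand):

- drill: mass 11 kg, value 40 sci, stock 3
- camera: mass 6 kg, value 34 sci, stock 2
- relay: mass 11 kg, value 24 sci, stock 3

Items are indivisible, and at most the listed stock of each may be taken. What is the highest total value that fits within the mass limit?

Best selections within mass 52 and stock limits:
- 3×drill + 2×camera: mass 45, value 188
- 3×drill + 1×camera + 1×relay: mass 50, value 178
- 2×drill + 2×camera + 1×relay: mass 45, value 172
- 2×drill + 1×camera + 2×relay: mass 50, value 162
Best: 188 sci.

188 sci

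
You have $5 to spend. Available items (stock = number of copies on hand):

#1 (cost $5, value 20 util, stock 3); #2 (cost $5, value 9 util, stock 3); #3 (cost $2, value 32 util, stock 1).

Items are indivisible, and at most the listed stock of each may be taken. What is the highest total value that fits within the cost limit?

Top feasible selections:
- 1×#3: cost 2, value 32
- 1×#1: cost 5, value 20
- 1×#2: cost 5, value 9
Best: 32 util.

32 util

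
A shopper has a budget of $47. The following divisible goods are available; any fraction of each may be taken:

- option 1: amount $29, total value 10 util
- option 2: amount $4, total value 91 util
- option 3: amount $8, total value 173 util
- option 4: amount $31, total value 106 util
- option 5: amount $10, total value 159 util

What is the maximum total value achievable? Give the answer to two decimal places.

Take in order of value per unit:
- option 2 (91/4 per unit): all 4 → value 91, running total 91.00
- option 3 (173/8 per unit): all 8 → value 173, running total 264.00
- option 5 (159/10 per unit): all 10 → value 159, running total 423.00
- option 4 (106/31 per unit): 25 of 31 → value 25×106/31 = 85.4839, running total 508.48
Total 508.48.

508.48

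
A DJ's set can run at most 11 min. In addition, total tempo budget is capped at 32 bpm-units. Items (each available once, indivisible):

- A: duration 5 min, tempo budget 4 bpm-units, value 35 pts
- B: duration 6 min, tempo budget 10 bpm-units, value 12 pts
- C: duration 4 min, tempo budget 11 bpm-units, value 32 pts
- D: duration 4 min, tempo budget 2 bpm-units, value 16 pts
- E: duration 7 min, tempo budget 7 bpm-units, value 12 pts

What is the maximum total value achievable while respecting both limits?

Feasible sets respecting both limits:
- A+C: duration 9, tempo budget 15, value 67
- A+D: duration 9, tempo budget 6, value 51
- C+D: duration 8, tempo budget 13, value 48
- A+B: duration 11, tempo budget 14, value 47
Best: 67 pts.

67 pts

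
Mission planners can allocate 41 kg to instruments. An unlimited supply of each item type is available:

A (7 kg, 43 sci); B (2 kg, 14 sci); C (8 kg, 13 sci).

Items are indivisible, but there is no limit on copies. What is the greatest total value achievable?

Best value-per-unit is B at 14/2; filling with it alone gives 20×14 = 280.
Optimal mix: 1×A + 17×B → mass 41, value 281.

281 sci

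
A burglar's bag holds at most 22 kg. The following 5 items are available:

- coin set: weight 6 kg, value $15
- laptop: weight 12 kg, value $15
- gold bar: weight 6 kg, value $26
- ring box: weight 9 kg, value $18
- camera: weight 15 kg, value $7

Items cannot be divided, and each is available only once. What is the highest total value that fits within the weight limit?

$59

This is a 0/1 knapsack; check combinations near the capacity.
- coin set+gold bar+ring box: weight 6+6+9=21, value 15+26+18=59
- gold bar+ring box: weight 6+9=15, value 26+18=44
- coin set+gold bar: weight 6+6=12, value 15+26=41
- laptop+gold bar: weight 12+6=18, value 15+26=41
Best: $59.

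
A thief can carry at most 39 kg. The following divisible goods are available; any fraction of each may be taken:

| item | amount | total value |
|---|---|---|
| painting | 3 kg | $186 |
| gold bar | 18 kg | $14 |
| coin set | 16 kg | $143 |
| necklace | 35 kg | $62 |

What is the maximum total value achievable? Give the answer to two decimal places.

Take in order of value per unit:
- painting (186/3 per unit): all 3 → value 186, running total 186.00
- coin set (143/16 per unit): all 16 → value 143, running total 329.00
- necklace (62/35 per unit): 20 of 35 → value 20×62/35 = 35.4286, running total 364.43
Total 364.43.

364.43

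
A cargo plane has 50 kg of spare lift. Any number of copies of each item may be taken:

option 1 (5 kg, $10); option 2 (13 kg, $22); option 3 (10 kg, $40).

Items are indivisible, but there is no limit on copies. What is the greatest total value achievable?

$200

Best value-per-unit is option 3 at 40/10, and filling with it alone uses weight 5×10=50. No mix of the others beats 5×40 = 200.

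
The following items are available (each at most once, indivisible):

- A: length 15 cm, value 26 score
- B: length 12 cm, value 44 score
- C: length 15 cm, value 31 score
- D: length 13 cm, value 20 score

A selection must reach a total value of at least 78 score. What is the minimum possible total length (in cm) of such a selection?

Subsets with value ≥ 78, sorted by total length:
- B+C+D: length 40, value 95
- A+B+D: length 40, value 90
- A+B+C: length 42, value 101
- A+B+C+D: length 55, value 121
Minimum length: 40 cm.

40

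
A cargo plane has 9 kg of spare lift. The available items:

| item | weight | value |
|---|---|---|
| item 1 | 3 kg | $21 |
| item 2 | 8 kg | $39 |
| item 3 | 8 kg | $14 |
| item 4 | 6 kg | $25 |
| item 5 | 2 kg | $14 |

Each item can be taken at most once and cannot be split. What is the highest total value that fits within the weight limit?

$46

This is a 0/1 knapsack; check combinations near the capacity.
- item 1+item 4: weight 3+6=9, value 21+25=46
- item 2: weight 8, value 39
- item 4+item 5: weight 6+2=8, value 25+14=39
- item 1+item 5: weight 3+2=5, value 21+14=35
- item 4: weight 6, value 25
Best: $46.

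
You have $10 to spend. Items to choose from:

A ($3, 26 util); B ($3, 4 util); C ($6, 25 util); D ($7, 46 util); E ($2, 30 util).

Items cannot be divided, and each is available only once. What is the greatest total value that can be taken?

Check high-value combinations within $10:
- D+E: cost 7+2=9, value 46+30=76
- A+D: cost 3+7=10, value 26+46=72
- A+B+E: cost 3+3+2=8, value 26+4+30=60
Best: 76 util.

76 util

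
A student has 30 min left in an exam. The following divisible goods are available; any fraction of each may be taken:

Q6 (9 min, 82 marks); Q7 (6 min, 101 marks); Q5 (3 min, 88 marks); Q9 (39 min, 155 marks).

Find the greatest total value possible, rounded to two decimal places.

318.69

Take in order of value per unit:
- Q5 (88/3 per unit): all 3 → value 88, running total 88.00
- Q7 (101/6 per unit): all 6 → value 101, running total 189.00
- Q6 (82/9 per unit): all 9 → value 82, running total 271.00
- Q9 (155/39 per unit): 12 of 39 → value 12×155/39 = 47.6923, running total 318.69
Total 318.69.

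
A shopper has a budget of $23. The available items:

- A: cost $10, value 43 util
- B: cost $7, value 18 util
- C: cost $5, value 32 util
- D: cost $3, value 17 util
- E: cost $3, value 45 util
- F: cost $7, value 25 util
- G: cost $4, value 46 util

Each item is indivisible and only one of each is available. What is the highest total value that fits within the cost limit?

166 util

Check high-value combinations within $23:
- A+C+E+G: cost 10+5+3+4=22, value 43+32+45+46=166
- C+D+E+F+G: cost 5+3+3+7+4=22, value 32+17+45+25+46=165
- B+C+D+E+G: cost 7+5+3+3+4=22, value 18+32+17+45+46=158
- A+D+E+G: cost 10+3+3+4=20, value 43+17+45+46=151
- C+E+F+G: cost 5+3+7+4=19, value 32+45+25+46=148
Best: 166 util.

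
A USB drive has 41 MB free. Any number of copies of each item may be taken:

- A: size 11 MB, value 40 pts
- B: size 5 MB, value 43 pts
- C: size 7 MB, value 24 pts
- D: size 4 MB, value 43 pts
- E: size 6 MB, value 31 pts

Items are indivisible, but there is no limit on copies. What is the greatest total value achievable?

Best value-per-unit is D at 43/4; filling with it alone gives 10×43 = 430.
Optimal mix: 1×B + 9×D → size 41, value 430.

430 pts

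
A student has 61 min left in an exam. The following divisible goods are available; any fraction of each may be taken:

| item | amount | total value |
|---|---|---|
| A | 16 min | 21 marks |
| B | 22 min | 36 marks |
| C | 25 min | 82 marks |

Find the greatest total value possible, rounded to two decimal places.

136.38

Take in order of value per unit:
- C (82/25 per unit): all 25 → value 82, running total 82.00
- B (36/22 per unit): all 22 → value 36, running total 118.00
- A (21/16 per unit): 14 of 16 → value 14×21/16 = 18.3750, running total 136.38
Total 136.38.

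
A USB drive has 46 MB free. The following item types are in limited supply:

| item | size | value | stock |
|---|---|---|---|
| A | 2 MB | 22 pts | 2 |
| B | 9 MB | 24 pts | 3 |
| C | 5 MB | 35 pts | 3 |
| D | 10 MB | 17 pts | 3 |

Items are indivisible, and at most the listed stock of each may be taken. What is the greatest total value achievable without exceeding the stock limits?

221 pts

Top feasible selections:
- 2×A + 3×B + 3×C: size 46, value 221
- 1×A + 3×B + 3×C: size 44, value 199
Best: 221 pts.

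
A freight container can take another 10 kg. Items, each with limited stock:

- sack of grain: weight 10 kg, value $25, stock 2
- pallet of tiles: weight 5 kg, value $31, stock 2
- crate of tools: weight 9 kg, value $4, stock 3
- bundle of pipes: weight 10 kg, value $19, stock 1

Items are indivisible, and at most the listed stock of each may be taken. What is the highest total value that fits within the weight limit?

$62

Best selections within weight 10 and stock limits:
- 2×pallet of tiles: weight 10, value 62
- 1×pallet of tiles: weight 5, value 31
Best: $62.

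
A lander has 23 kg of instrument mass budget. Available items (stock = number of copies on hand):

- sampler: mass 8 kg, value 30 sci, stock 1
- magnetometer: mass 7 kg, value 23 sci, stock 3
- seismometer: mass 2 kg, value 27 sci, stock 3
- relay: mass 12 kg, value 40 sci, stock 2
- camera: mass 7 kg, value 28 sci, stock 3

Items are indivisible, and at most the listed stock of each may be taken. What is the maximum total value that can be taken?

Top feasible selections:
- 1×sampler + 3×seismometer + 1×camera: mass 21, value 139
- 3×seismometer + 2×camera: mass 20, value 137
- 1×sampler + 1×magnetometer + 3×seismometer: mass 21, value 134
Best: 139 sci.

139 sci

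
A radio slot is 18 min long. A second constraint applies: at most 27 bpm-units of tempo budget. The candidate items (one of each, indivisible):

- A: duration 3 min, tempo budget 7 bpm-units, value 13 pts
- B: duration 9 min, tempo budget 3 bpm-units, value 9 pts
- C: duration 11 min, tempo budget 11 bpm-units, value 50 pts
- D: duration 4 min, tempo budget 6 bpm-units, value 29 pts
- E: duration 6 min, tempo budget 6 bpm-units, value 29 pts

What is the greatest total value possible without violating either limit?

92 pts

Feasible sets respecting both limits:
- A+C+D: duration 18, tempo budget 24, value 92
- C+D: duration 15, tempo budget 17, value 79
- C+E: duration 17, tempo budget 17, value 79
- A+D+E: duration 13, tempo budget 19, value 71
Best: 92 pts.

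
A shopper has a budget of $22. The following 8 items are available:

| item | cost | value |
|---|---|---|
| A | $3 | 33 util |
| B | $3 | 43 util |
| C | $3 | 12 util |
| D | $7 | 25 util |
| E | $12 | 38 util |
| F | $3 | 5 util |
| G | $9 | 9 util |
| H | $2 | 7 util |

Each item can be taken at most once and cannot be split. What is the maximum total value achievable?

126 util

This is a 0/1 knapsack; check combinations near the capacity.
- A+B+C+E: cost 3+3+3+12=21, value 33+43+12+38=126
- A+B+C+D+F+H: cost 3+3+3+7+3+2=21, value 33+43+12+25+5+7=125
- A+B+E+H: cost 3+3+12+2=20, value 33+43+38+7=121
Best: 126 util.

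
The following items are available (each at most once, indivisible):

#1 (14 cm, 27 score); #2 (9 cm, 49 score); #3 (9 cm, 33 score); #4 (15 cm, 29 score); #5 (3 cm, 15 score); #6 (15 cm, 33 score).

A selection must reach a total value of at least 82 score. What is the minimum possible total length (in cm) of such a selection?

Subsets with value ≥ 82, sorted by total length:
- #2+#3: length 18, value 82
- #2+#3+#5: length 21, value 97
- #2+#6: length 24, value 82
- #1+#2+#5: length 26, value 91
Minimum length: 18 cm.

18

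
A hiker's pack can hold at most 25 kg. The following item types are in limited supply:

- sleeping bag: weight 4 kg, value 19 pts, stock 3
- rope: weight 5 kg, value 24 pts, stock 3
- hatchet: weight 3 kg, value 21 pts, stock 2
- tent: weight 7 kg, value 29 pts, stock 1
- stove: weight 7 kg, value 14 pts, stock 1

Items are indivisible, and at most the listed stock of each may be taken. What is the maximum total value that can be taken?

133 pts

Top feasible selections:
- 1×sleeping bag + 3×rope + 2×hatchet: weight 25, value 133
- 2×sleeping bag + 2×rope + 2×hatchet: weight 24, value 128
Best: 133 pts.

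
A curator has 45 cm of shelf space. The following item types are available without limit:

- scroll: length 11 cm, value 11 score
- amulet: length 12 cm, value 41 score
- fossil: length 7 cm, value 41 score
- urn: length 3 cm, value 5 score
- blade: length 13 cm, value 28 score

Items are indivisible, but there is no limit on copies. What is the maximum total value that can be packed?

251 score

Best value-per-unit is fossil at 41/7; filling with it alone gives 6×41 = 246.
Optimal mix: 6×fossil + 1×urn → length 45, value 251.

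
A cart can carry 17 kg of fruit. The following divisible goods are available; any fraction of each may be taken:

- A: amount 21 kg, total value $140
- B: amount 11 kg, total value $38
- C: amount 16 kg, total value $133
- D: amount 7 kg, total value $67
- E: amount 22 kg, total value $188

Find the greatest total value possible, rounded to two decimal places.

Take in order of value per unit:
- D (67/7 per unit): all 7 → value 67, running total 67.00
- E (188/22 per unit): 10 of 22 → value 10×188/22 = 85.4545, running total 152.45
Total 152.45.

152.45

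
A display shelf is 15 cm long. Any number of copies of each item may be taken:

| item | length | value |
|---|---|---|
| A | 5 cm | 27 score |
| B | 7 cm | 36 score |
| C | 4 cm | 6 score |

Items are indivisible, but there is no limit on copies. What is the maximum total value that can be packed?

Best value-per-unit is A at 27/5, and filling with it alone uses length 3×5=15. No mix of the others beats 3×27 = 81.

81 score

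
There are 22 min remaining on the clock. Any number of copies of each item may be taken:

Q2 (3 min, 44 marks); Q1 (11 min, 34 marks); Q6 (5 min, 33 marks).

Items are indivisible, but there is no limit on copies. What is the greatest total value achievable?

308 marks

Best value-per-unit is Q2 at 44/3, and filling with it alone uses time 7×3=21. No mix of the others beats 7×44 = 308.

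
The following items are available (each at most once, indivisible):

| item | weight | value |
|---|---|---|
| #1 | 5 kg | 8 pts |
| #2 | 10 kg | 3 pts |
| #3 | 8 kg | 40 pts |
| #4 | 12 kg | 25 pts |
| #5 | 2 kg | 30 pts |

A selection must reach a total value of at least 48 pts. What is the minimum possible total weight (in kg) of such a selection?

10

Subsets with value ≥ 48, sorted by total weight:
- #3+#5: weight 10, value 70
- #1+#3: weight 13, value 48
- #4+#5: weight 14, value 55
- #1+#3+#5: weight 15, value 78
Minimum weight: 10 kg.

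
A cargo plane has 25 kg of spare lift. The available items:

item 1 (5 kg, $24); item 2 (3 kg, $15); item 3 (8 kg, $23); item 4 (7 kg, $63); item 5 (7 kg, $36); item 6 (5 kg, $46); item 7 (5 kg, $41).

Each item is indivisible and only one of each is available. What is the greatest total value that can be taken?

$189

This is a 0/1 knapsack; check combinations near the capacity.
- item 1+item 2+item 4+item 6+item 7: weight 5+3+7+5+5=25, value 24+15+63+46+41=189
- item 4+item 5+item 6+item 7: weight 7+7+5+5=24, value 63+36+46+41=186
- item 1+item 4+item 6+item 7: weight 5+7+5+5=22, value 24+63+46+41=174
- item 3+item 4+item 6+item 7: weight 8+7+5+5=25, value 23+63+46+41=173
- item 1+item 4+item 5+item 6: weight 5+7+7+5=24, value 24+63+36+46=169
Best: $189.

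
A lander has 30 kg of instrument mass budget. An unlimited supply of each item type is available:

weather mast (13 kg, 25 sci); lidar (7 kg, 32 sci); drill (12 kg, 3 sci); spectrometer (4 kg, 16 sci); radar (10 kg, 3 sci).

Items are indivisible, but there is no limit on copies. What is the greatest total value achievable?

128 sci

Best value-per-unit is lidar at 32/7, and filling with it alone uses mass 4×7=28. No mix of the others beats 4×32 = 128.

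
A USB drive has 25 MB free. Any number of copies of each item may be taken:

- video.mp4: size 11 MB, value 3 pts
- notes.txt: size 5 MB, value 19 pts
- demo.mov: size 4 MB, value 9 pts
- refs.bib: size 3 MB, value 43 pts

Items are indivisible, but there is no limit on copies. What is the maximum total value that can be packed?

Best value-per-unit is refs.bib at 43/3, and filling with it alone uses size 8×3=24. No mix of the others beats 8×43 = 344.

344 pts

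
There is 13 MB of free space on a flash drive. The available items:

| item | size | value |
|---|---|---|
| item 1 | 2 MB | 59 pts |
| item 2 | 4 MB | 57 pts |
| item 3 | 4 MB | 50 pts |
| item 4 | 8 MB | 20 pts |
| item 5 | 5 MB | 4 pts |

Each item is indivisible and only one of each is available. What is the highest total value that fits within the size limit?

166 pts

Check high-value combinations within 13 MB:
- item 1+item 2+item 3: size 2+4+4=10, value 59+57+50=166
- item 1+item 2+item 5: size 2+4+5=11, value 59+57+4=120
- item 1+item 2: size 2+4=6, value 59+57=116
- item 1+item 3+item 5: size 2+4+5=11, value 59+50+4=113
- item 2+item 3+item 5: size 4+4+5=13, value 57+50+4=111
Best: 166 pts.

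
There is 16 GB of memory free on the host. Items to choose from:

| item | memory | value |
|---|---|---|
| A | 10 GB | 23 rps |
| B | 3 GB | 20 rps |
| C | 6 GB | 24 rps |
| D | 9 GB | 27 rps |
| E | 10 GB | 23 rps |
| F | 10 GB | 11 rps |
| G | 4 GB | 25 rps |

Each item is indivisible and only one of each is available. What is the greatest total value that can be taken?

72 rps

Check high-value combinations within 16 GB:
- B+D+G: memory 3+9+4=16, value 20+27+25=72
- B+C+G: memory 3+6+4=13, value 20+24+25=69
- D+G: memory 9+4=13, value 27+25=52
- C+D: memory 6+9=15, value 24+27=51
- C+G: memory 6+4=10, value 24+25=49
Best: 72 rps.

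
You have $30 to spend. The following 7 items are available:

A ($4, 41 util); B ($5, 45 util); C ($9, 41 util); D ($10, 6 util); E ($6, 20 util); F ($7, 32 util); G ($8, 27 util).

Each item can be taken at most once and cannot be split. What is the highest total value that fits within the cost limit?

165 util

Check high-value combinations within $30:
- A+B+E+F+G: cost 4+5+6+7+8=30, value 41+45+20+32+27=165
- A+B+C+F: cost 4+5+9+7=25, value 41+45+41+32=159
- A+B+C+G: cost 4+5+9+8=26, value 41+45+41+27=154
- A+B+C+E: cost 4+5+9+6=24, value 41+45+41+20=147
- A+B+F+G: cost 4+5+7+8=24, value 41+45+32+27=145
Best: 165 util.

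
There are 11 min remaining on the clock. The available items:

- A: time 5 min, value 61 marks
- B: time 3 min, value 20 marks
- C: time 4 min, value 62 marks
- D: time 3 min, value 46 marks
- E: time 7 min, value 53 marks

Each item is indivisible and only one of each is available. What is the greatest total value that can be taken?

128 marks

Check high-value combinations within 11 min:
- B+C+D: time 3+4+3=10, value 20+62+46=128
- A+B+D: time 5+3+3=11, value 61+20+46=127
- A+C: time 5+4=9, value 61+62=123
- C+E: time 4+7=11, value 62+53=115
- C+D: time 4+3=7, value 62+46=108
Best: 128 marks.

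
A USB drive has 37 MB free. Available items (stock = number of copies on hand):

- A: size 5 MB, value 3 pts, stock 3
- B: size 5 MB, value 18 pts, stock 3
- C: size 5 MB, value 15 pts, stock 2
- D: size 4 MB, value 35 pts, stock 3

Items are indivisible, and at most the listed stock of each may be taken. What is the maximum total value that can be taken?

Best selections within size 37 and stock limits:
- 3×B + 2×C + 3×D: size 37, value 189
- 1×A + 3×B + 1×C + 3×D: size 37, value 177
Best: 189 pts.

189 pts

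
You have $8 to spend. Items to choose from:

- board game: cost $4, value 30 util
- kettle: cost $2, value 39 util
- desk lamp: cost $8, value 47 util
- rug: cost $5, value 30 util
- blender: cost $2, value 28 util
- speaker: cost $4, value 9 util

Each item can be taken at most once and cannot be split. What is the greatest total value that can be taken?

Check high-value combinations within $8:
- board game+kettle+blender: cost 4+2+2=8, value 30+39+28=97
- kettle+blender+speaker: cost 2+2+4=8, value 39+28+9=76
- board game+kettle: cost 4+2=6, value 30+39=69
Best: 97 util.

97 util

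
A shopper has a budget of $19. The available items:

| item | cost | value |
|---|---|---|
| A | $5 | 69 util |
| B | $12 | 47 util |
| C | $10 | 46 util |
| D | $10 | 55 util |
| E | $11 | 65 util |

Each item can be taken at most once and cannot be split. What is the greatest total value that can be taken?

134 util

Check high-value combinations within $19:
- A+E: cost 5+11=16, value 69+65=134
- A+D: cost 5+10=15, value 69+55=124
- A+B: cost 5+12=17, value 69+47=116
Best: 134 util.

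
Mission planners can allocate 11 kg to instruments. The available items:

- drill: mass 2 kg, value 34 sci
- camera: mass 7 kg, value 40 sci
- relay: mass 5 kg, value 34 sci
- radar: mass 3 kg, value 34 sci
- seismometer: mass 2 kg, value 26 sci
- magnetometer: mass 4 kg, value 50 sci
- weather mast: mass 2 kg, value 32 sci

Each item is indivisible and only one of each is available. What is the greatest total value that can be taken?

150 sci

Check high-value combinations within 11 kg:
- drill+radar+magnetometer+weather mast: mass 2+3+4+2=11, value 34+34+50+32=150
- drill+radar+seismometer+magnetometer: mass 2+3+2+4=11, value 34+34+26+50=144
- drill+seismometer+magnetometer+weather mast: mass 2+2+4+2=10, value 34+26+50+32=142
- radar+seismometer+magnetometer+weather mast: mass 3+2+4+2=11, value 34+26+50+32=142
Best: 150 sci.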